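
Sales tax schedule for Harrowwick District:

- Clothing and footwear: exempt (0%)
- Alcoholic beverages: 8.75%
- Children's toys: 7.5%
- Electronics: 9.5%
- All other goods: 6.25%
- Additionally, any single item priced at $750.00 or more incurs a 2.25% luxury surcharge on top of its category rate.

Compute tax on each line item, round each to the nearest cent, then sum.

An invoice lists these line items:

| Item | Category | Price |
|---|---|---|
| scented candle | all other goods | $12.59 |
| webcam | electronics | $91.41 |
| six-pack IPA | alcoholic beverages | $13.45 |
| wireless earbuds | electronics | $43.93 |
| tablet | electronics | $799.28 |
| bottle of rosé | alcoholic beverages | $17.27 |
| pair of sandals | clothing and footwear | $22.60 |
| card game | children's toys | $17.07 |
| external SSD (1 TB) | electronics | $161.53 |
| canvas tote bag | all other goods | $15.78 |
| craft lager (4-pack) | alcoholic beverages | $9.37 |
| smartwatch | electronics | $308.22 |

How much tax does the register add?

Scented candle $12.59: all other goods → 6.25% → $0.79
Webcam $91.41: electronics → 9.5% → $8.68
Six-pack IPA $13.45: alcoholic beverages → 8.75% → $1.18
Wireless earbuds $43.93: electronics → 9.5% → $4.17
Tablet $799.28: electronics → 9.5% + 2.25% surcharge = 11.75% → $93.92
Bottle of rosé $17.27: alcoholic beverages → 8.75% → $1.51
Pair of sandals $22.60: clothing and footwear → 0% → $0.00
Card game $17.07: children's toys → 7.5% → $1.28
External SSD (1 TB) $161.53: electronics → 9.5% → $15.35
Canvas tote bag $15.78: all other goods → 6.25% → $0.99
Craft lager (4-pack) $9.37: alcoholic beverages → 8.75% → $0.82
Smartwatch $308.22: electronics → 9.5% → $29.28
Total tax = $0.79 + $8.68 + $1.18 + $4.17 + $93.92 + $1.51 + $1.28 + $15.35 + $0.99 + $0.82 + $29.28 = $157.97

$157.97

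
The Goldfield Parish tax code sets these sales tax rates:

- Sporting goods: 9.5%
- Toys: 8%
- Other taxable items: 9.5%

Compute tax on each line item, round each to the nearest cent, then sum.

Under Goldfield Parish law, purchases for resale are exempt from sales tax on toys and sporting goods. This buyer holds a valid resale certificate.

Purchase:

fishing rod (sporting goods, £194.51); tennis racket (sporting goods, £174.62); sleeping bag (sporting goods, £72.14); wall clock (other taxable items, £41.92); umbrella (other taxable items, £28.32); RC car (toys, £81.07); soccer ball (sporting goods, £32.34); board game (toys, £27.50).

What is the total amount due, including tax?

Fishing rod £194.51: sporting goods, buyer-exempt → 0% → £0.00
Tennis racket £174.62: sporting goods, buyer-exempt → 0% → £0.00
Sleeping bag £72.14: sporting goods, buyer-exempt → 0% → £0.00
Wall clock £41.92: other taxable items → 9.5% → £3.98
Umbrella £28.32: other taxable items → 9.5% → £2.69
RC car £81.07: toys, buyer-exempt → 0% → £0.00
Soccer ball £32.34: sporting goods, buyer-exempt → 0% → £0.00
Board game £27.50: toys, buyer-exempt → 0% → £0.00
Subtotal = £652.42; tax = £6.67; total due = £659.09

£659.09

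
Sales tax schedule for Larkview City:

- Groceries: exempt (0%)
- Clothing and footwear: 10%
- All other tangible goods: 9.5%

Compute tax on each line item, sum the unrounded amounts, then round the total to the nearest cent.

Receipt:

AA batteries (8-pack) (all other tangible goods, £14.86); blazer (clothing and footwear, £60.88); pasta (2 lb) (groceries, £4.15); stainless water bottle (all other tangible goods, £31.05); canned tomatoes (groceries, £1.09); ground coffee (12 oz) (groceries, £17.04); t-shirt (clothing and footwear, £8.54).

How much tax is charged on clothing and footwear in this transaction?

Blazer £60.88: clothing and footwear → 10% → £6.088
T-shirt £8.54: clothing and footwear → 10% → £0.854
Tax on clothing and footwear: unrounded sum = £6.942 → £6.94

£6.94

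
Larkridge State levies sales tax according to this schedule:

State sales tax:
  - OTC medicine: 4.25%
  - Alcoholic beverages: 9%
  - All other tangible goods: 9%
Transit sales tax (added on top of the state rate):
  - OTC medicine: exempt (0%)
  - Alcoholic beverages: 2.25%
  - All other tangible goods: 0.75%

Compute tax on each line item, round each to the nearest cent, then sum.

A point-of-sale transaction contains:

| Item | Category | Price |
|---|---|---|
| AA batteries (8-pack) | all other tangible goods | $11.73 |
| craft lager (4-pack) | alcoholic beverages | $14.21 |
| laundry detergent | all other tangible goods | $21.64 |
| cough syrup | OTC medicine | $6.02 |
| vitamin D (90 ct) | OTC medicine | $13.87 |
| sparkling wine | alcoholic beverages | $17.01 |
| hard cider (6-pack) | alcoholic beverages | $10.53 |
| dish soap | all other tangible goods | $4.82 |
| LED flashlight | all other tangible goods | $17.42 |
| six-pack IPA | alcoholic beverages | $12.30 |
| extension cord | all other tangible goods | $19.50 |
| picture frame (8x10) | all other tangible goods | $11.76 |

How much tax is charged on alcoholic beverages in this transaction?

$6.07

Craft lager (4-pack) $14.21: alcoholic beverages → 9% + 2.25% transit = 11.25% → $1.60
Sparkling wine $17.01: alcoholic beverages → 9% + 2.25% transit = 11.25% → $1.91
Hard cider (6-pack) $10.53: alcoholic beverages → 9% + 2.25% transit = 11.25% → $1.18
Six-pack IPA $12.30: alcoholic beverages → 9% + 2.25% transit = 11.25% → $1.38
Tax on alcoholic beverages = $1.60 + $1.91 + $1.18 + $1.38 = $6.07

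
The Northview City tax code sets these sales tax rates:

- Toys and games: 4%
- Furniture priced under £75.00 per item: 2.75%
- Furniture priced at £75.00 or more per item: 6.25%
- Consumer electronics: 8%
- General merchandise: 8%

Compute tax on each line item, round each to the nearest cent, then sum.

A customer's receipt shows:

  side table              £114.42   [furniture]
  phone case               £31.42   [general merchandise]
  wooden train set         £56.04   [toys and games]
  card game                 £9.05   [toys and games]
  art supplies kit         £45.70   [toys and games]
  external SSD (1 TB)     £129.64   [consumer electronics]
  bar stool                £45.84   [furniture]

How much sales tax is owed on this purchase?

Side table £114.42: furniture, £75.00 or more → 6.25% → £7.15
Phone case £31.42: general merchandise → 8% → £2.51
Wooden train set £56.04: toys and games → 4% → £2.24
Card game £9.05: toys and games → 4% → £0.36
Art supplies kit £45.70: toys and games → 4% → £1.83
External SSD (1 TB) £129.64: consumer electronics → 8% → £10.37
Bar stool £45.84: furniture, under £75.00 → 2.75% → £1.26
Total tax = £7.15 + £2.51 + £2.24 + £0.36 + £1.83 + £10.37 + £1.26 = £25.72

£25.72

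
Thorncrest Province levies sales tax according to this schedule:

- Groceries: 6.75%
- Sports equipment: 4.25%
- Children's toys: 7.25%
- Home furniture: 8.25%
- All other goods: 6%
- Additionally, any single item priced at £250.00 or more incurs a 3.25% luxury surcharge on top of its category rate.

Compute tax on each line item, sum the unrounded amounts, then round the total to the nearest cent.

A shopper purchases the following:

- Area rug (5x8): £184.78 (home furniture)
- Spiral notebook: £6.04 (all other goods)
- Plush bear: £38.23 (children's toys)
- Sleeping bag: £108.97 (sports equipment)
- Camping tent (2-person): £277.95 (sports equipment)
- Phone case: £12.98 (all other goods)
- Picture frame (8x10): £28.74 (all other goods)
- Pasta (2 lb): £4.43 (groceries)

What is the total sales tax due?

Area rug (5x8) £184.78: home furniture → 8.25% → £15.24435
Spiral notebook £6.04: all other goods → 6% → £0.3624
Plush bear £38.23: children's toys → 7.25% → £2.771675
Sleeping bag £108.97: sports equipment → 4.25% → £4.631225
Camping tent (2-person) £277.95: sports equipment → 4.25% + 3.25% surcharge = 7.5% → £20.84625
Phone case £12.98: all other goods → 6% → £0.7788
Picture frame (8x10) £28.74: all other goods → 6% → £1.7244
Pasta (2 lb) £4.43: groceries → 6.75% → £0.299025
Unrounded tax sum = £46.658125 → £46.66

£46.66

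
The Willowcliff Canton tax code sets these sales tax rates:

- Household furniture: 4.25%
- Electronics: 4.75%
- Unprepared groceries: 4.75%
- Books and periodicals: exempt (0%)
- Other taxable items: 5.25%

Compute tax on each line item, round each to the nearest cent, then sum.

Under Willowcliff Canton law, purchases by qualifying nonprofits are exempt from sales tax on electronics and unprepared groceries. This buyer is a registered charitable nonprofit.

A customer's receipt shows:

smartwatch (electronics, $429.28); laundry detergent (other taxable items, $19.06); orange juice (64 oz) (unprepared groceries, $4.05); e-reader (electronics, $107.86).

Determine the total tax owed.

Smartwatch $429.28: electronics, buyer-exempt → 0% → $0.00
Laundry detergent $19.06: other taxable items → 5.25% → $1.00
Orange juice (64 oz) $4.05: unprepared groceries, buyer-exempt → 0% → $0.00
E-reader $107.86: electronics, buyer-exempt → 0% → $0.00
Total tax = $1.00

$1.00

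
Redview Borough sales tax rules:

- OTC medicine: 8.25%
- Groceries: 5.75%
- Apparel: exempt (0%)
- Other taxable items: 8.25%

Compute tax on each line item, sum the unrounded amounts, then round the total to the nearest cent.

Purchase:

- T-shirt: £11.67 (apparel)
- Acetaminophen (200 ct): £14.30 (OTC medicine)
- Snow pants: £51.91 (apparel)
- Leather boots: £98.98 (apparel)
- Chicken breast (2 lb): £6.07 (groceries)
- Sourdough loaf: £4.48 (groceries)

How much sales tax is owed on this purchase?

T-shirt £11.67: apparel → 0% → £0.00
Acetaminophen (200 ct) £14.30: OTC medicine → 8.25% → £1.17975
Snow pants £51.91: apparel → 0% → £0.00
Leather boots £98.98: apparel → 0% → £0.00
Chicken breast (2 lb) £6.07: groceries → 5.75% → £0.349025
Sourdough loaf £4.48: groceries → 5.75% → £0.2576
Unrounded tax sum = £1.786375 → £1.79

£1.79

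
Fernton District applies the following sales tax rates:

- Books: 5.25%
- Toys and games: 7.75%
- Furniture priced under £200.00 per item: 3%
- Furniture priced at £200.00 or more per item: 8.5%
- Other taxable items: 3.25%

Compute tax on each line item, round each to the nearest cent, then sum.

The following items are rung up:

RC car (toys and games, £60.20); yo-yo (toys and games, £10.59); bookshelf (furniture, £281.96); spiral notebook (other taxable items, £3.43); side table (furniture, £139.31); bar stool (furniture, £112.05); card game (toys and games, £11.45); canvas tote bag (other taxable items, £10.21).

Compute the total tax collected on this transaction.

RC car £60.20: toys and games → 7.75% → £4.67
Yo-yo £10.59: toys and games → 7.75% → £0.82
Bookshelf £281.96: furniture, £200.00 or more → 8.5% → £23.97
Spiral notebook £3.43: other taxable items → 3.25% → £0.11
Side table £139.31: furniture, under £200.00 → 3% → £4.18
Bar stool £112.05: furniture, under £200.00 → 3% → £3.36
Card game £11.45: toys and games → 7.75% → £0.89
Canvas tote bag £10.21: other taxable items → 3.25% → £0.33
Total tax = £4.67 + £0.82 + £23.97 + £0.11 + £4.18 + £3.36 + £0.89 + £0.33 = £38.33

£38.33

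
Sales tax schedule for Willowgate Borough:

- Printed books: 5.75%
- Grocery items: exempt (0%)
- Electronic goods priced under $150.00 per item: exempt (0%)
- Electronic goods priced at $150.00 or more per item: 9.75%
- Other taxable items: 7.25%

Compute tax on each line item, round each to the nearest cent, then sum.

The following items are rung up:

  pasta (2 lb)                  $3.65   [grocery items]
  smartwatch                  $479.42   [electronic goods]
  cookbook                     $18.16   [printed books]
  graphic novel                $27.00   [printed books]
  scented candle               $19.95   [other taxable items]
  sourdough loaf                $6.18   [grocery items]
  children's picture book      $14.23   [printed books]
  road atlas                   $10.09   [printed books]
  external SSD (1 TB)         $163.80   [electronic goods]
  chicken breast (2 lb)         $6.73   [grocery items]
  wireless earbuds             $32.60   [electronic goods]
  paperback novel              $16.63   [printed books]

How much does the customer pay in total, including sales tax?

Pasta (2 lb) $3.65: grocery items → 0% → $0.00
Smartwatch $479.42: electronic goods, $150.00 or more → 9.75% → $46.74
Cookbook $18.16: printed books → 5.75% → $1.04
Graphic novel $27.00: printed books → 5.75% → $1.55
Scented candle $19.95: other taxable items → 7.25% → $1.45
Sourdough loaf $6.18: grocery items → 0% → $0.00
Children's picture book $14.23: printed books → 5.75% → $0.82
Road atlas $10.09: printed books → 5.75% → $0.58
External SSD (1 TB) $163.80: electronic goods, $150.00 or more → 9.75% → $15.97
Chicken breast (2 lb) $6.73: grocery items → 0% → $0.00
Wireless earbuds $32.60: electronic goods, under $150.00 → 0% → $0.00
Paperback novel $16.63: printed books → 5.75% → $0.96
Subtotal = $798.44; tax = $69.11; total due = $867.55

$867.55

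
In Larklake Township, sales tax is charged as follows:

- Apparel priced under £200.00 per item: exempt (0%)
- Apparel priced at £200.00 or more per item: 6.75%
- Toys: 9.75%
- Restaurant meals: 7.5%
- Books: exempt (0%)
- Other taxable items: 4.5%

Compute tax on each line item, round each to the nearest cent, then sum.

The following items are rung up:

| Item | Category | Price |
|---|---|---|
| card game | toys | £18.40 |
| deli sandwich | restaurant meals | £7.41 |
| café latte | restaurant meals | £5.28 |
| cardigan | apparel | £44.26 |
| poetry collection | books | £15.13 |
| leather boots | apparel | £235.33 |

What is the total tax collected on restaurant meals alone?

£0.96

Deli sandwich £7.41: restaurant meals → 7.5% → £0.56
Café latte £5.28: restaurant meals → 7.5% → £0.40
Tax on restaurant meals = £0.56 + £0.40 = £0.96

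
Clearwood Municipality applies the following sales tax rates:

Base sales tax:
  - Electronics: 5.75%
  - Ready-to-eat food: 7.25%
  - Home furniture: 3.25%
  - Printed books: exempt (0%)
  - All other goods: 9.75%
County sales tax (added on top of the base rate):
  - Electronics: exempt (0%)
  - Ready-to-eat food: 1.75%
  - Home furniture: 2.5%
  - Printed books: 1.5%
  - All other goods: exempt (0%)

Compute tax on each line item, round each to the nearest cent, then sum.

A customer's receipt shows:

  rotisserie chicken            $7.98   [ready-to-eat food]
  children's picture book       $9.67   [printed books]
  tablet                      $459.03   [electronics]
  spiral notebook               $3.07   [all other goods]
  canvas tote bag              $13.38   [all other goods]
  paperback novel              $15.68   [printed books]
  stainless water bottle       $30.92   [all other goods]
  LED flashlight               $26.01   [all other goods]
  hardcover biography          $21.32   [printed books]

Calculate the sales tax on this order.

Rotisserie chicken $7.98: ready-to-eat food → 7.25% + 1.75% county = 9% → $0.72
Children's picture book $9.67: printed books → 0% + 1.5% county = 1.5% → $0.15
Tablet $459.03: electronics → 5.75% + 0% county = 5.75% → $26.39
Spiral notebook $3.07: all other goods → 9.75% + 0% county = 9.75% → $0.30
Canvas tote bag $13.38: all other goods → 9.75% + 0% county = 9.75% → $1.30
Paperback novel $15.68: printed books → 0% + 1.5% county = 1.5% → $0.24
Stainless water bottle $30.92: all other goods → 9.75% + 0% county = 9.75% → $3.01
LED flashlight $26.01: all other goods → 9.75% + 0% county = 9.75% → $2.54
Hardcover biography $21.32: printed books → 0% + 1.5% county = 1.5% → $0.32
Total tax = $0.72 + $0.15 + $26.39 + $0.30 + $1.30 + $0.24 + $3.01 + $2.54 + $0.32 = $34.97

$34.97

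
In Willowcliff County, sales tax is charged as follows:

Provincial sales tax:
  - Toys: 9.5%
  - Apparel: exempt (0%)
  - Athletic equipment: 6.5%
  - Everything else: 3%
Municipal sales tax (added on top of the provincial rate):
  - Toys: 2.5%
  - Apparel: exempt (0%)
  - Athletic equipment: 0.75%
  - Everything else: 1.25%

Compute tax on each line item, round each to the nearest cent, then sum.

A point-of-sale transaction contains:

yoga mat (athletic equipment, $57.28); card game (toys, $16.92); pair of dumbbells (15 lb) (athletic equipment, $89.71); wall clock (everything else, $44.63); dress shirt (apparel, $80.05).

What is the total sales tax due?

$14.58

Yoga mat $57.28: athletic equipment → 6.5% + 0.75% municipal = 7.25% → $4.15
Card game $16.92: toys → 9.5% + 2.5% municipal = 12% → $2.03
Pair of dumbbells (15 lb) $89.71: athletic equipment → 6.5% + 0.75% municipal = 7.25% → $6.50
Wall clock $44.63: everything else → 3% + 1.25% municipal = 4.25% → $1.90
Dress shirt $80.05: apparel → 0% + 0% municipal = 0% → $0.00
Total tax = $4.15 + $2.03 + $6.50 + $1.90 = $14.58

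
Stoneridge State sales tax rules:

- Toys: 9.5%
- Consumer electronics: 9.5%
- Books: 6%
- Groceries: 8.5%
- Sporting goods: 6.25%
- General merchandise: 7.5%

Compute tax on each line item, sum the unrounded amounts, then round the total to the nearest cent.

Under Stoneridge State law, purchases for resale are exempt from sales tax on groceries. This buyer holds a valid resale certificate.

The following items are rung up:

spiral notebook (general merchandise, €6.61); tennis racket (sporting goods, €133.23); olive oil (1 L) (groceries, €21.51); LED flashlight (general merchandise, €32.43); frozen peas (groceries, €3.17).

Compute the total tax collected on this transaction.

Spiral notebook €6.61: general merchandise → 7.5% → €0.49575
Tennis racket €133.23: sporting goods → 6.25% → €8.326875
Olive oil (1 L) €21.51: groceries, buyer-exempt → 0% → €0.00
LED flashlight €32.43: general merchandise → 7.5% → €2.43225
Frozen peas €3.17: groceries, buyer-exempt → 0% → €0.00
Unrounded tax sum = €11.254875 → €11.25

€11.25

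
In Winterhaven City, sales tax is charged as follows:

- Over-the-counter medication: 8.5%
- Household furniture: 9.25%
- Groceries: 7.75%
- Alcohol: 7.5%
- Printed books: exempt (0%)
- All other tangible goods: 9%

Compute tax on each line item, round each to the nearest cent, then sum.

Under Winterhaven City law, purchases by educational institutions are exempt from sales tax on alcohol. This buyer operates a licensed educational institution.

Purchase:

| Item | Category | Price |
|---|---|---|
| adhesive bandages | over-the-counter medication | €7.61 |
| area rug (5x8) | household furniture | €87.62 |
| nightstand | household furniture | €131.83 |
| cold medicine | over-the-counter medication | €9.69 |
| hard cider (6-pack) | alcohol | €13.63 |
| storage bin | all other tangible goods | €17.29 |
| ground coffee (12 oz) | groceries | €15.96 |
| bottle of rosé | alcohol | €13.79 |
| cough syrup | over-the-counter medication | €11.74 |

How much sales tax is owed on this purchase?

€25.56

Adhesive bandages €7.61: over-the-counter medication → 8.5% → €0.65
Area rug (5x8) €87.62: household furniture → 9.25% → €8.10
Nightstand €131.83: household furniture → 9.25% → €12.19
Cold medicine €9.69: over-the-counter medication → 8.5% → €0.82
Hard cider (6-pack) €13.63: alcohol, buyer-exempt → 0% → €0.00
Storage bin €17.29: all other tangible goods → 9% → €1.56
Ground coffee (12 oz) €15.96: groceries → 7.75% → €1.24
Bottle of rosé €13.79: alcohol, buyer-exempt → 0% → €0.00
Cough syrup €11.74: over-the-counter medication → 8.5% → €1.00
Total tax = €0.65 + €8.10 + €12.19 + €0.82 + €1.56 + €1.24 + €1.00 = €25.56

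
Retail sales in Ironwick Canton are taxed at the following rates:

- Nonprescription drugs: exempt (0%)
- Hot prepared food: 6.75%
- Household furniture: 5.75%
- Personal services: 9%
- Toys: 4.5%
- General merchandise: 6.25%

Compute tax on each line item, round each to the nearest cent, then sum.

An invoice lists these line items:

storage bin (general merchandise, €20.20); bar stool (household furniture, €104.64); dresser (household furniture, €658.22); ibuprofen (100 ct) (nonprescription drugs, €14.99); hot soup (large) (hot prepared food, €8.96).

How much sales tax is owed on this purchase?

Storage bin €20.20: general merchandise → 6.25% → €1.26
Bar stool €104.64: household furniture → 5.75% → €6.02
Dresser €658.22: household furniture → 5.75% → €37.85
Ibuprofen (100 ct) €14.99: nonprescription drugs → 0% → €0.00
Hot soup (large) €8.96: hot prepared food → 6.75% → €0.60
Total tax = €1.26 + €6.02 + €37.85 + €0.60 = €45.73

€45.73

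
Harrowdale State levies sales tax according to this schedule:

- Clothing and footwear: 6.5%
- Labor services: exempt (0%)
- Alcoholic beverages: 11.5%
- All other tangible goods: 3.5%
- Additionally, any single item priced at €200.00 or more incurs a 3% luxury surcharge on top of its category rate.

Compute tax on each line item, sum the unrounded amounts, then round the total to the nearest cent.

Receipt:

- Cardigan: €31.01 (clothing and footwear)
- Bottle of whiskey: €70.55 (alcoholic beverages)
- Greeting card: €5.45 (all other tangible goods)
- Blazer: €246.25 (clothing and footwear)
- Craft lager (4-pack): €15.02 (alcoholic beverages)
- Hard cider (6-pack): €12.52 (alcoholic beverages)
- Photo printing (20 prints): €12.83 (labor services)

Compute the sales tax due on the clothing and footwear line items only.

Cardigan €31.01: clothing and footwear → 6.5% → €2.01565
Blazer €246.25: clothing and footwear → 6.5% + 3% surcharge = 9.5% → €23.39375
Tax on clothing and footwear: unrounded sum = €25.4094 → €25.41

€25.41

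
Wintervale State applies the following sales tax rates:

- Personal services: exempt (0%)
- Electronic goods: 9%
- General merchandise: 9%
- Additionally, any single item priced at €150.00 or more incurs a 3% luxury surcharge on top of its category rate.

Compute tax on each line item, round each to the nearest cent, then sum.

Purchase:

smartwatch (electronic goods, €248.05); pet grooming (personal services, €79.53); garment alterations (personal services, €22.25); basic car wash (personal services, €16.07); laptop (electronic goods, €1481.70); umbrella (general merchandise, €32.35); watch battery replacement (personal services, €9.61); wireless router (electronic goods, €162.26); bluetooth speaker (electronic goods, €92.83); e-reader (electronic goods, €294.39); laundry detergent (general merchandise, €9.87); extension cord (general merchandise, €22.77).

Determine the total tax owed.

Smartwatch €248.05: electronic goods → 9% + 3% surcharge = 12% → €29.77
Pet grooming €79.53: personal services → 0% → €0.00
Garment alterations €22.25: personal services → 0% → €0.00
Basic car wash €16.07: personal services → 0% → €0.00
Laptop €1481.70: electronic goods → 9% + 3% surcharge = 12% → €177.80
Umbrella €32.35: general merchandise → 9% → €2.91
Watch battery replacement €9.61: personal services → 0% → €0.00
Wireless router €162.26: electronic goods → 9% + 3% surcharge = 12% → €19.47
Bluetooth speaker €92.83: electronic goods → 9% → €8.35
E-reader €294.39: electronic goods → 9% + 3% surcharge = 12% → €35.33
Laundry detergent €9.87: general merchandise → 9% → €0.89
Extension cord €22.77: general merchandise → 9% → €2.05
Total tax = €29.77 + €177.80 + €2.91 + €19.47 + €8.35 + €35.33 + €0.89 + €2.05 = €276.57

€276.57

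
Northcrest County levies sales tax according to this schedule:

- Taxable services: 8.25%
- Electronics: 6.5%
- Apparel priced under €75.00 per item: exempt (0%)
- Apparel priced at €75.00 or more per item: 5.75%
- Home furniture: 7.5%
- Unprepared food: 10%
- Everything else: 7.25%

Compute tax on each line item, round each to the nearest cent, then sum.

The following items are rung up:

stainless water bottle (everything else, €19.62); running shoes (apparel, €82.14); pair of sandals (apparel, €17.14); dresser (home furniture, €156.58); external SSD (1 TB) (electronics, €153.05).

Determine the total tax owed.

Stainless water bottle €19.62: everything else → 7.25% → €1.42
Running shoes €82.14: apparel, €75.00 or more → 5.75% → €4.72
Pair of sandals €17.14: apparel, under €75.00 → 0% → €0.00
Dresser €156.58: home furniture → 7.5% → €11.74
External SSD (1 TB) €153.05: electronics → 6.5% → €9.95
Total tax = €1.42 + €4.72 + €11.74 + €9.95 = €27.83

€27.83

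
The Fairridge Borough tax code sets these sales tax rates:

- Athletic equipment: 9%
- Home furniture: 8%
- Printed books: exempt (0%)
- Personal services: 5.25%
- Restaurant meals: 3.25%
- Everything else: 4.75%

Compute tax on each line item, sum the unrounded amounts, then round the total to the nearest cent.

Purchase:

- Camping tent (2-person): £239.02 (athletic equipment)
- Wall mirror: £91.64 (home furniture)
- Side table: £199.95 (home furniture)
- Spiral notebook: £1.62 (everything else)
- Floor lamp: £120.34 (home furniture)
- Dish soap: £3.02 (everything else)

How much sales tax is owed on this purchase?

£54.69

Camping tent (2-person) £239.02: athletic equipment → 9% → £21.5118
Wall mirror £91.64: home furniture → 8% → £7.3312
Side table £199.95: home furniture → 8% → £15.996
Spiral notebook £1.62: everything else → 4.75% → £0.07695
Floor lamp £120.34: home furniture → 8% → £9.6272
Dish soap £3.02: everything else → 4.75% → £0.14345
Unrounded tax sum = £54.6866 → £54.69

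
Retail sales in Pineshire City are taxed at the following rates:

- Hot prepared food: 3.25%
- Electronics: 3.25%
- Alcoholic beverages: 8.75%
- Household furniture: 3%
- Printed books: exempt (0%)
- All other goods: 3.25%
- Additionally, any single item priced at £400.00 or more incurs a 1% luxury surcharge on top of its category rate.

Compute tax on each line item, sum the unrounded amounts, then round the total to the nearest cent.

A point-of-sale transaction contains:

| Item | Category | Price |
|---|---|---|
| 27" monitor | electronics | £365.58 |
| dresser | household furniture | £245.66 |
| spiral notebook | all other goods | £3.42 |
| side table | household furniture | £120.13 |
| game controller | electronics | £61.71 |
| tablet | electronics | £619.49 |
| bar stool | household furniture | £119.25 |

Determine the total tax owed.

27" monitor £365.58: electronics → 3.25% → £11.88135
Dresser £245.66: household furniture → 3% → £7.3698
Spiral notebook £3.42: all other goods → 3.25% → £0.11115
Side table £120.13: household furniture → 3% → £3.6039
Game controller £61.71: electronics → 3.25% → £2.005575
Tablet £619.49: electronics → 3.25% + 1% surcharge = 4.25% → £26.328325
Bar stool £119.25: household furniture → 3% → £3.5775
Unrounded tax sum = £54.8776 → £54.88

£54.88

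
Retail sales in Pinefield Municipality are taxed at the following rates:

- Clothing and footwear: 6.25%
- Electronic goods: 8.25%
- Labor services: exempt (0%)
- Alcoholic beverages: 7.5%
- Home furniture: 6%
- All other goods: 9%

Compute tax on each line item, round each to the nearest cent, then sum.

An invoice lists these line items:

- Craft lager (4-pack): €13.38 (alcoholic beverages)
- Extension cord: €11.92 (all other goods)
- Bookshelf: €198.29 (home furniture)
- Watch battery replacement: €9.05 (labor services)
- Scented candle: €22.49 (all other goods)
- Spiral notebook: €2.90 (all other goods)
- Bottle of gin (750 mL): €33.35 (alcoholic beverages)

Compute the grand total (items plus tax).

€310.13

Craft lager (4-pack) €13.38: alcoholic beverages → 7.5% → €1.00
Extension cord €11.92: all other goods → 9% → €1.07
Bookshelf €198.29: home furniture → 6% → €11.90
Watch battery replacement €9.05: labor services → 0% → €0.00
Scented candle €22.49: all other goods → 9% → €2.02
Spiral notebook €2.90: all other goods → 9% → €0.26
Bottle of gin (750 mL) €33.35: alcoholic beverages → 7.5% → €2.50
Subtotal = €291.38; tax = €18.75; total due = €310.13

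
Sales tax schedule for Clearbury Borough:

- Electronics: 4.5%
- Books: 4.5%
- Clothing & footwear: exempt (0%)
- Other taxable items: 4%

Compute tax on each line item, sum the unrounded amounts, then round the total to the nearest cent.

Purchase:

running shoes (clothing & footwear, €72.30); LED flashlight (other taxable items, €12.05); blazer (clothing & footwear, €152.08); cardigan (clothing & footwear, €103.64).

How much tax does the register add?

€0.48

Running shoes €72.30: clothing & footwear → 0% → €0.00
LED flashlight €12.05: other taxable items → 4% → €0.482
Blazer €152.08: clothing & footwear → 0% → €0.00
Cardigan €103.64: clothing & footwear → 0% → €0.00
Unrounded tax sum = €0.482 → €0.48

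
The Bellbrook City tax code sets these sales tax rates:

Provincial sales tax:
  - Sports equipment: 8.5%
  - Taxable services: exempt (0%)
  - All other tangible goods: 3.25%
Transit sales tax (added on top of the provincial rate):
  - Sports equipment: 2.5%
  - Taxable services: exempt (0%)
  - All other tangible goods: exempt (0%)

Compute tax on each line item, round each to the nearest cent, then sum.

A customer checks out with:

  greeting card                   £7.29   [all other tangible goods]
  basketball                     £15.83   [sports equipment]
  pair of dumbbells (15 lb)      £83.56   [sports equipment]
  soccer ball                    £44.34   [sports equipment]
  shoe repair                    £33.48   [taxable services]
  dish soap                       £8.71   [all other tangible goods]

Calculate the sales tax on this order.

£16.33

Greeting card £7.29: all other tangible goods → 3.25% + 0% transit = 3.25% → £0.24
Basketball £15.83: sports equipment → 8.5% + 2.5% transit = 11% → £1.74
Pair of dumbbells (15 lb) £83.56: sports equipment → 8.5% + 2.5% transit = 11% → £9.19
Soccer ball £44.34: sports equipment → 8.5% + 2.5% transit = 11% → £4.88
Shoe repair £33.48: taxable services → 0% + 0% transit = 0% → £0.00
Dish soap £8.71: all other tangible goods → 3.25% + 0% transit = 3.25% → £0.28
Total tax = £0.24 + £1.74 + £9.19 + £4.88 + £0.28 = £16.33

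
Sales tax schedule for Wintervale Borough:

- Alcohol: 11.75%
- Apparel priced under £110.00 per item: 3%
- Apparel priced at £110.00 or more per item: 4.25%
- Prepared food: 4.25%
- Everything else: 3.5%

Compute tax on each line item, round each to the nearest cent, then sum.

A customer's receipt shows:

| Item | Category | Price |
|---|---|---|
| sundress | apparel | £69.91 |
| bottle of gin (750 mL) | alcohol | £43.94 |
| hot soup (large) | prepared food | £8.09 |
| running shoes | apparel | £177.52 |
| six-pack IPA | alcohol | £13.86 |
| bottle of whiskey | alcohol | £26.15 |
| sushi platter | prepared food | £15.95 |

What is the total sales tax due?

Sundress £69.91: apparel, under £110.00 → 3% → £2.10
Bottle of gin (750 mL) £43.94: alcohol → 11.75% → £5.16
Hot soup (large) £8.09: prepared food → 4.25% → £0.34
Running shoes £177.52: apparel, £110.00 or more → 4.25% → £7.54
Six-pack IPA £13.86: alcohol → 11.75% → £1.63
Bottle of whiskey £26.15: alcohol → 11.75% → £3.07
Sushi platter £15.95: prepared food → 4.25% → £0.68
Total tax = £2.10 + £5.16 + £0.34 + £7.54 + £1.63 + £3.07 + £0.68 = £20.52

£20.52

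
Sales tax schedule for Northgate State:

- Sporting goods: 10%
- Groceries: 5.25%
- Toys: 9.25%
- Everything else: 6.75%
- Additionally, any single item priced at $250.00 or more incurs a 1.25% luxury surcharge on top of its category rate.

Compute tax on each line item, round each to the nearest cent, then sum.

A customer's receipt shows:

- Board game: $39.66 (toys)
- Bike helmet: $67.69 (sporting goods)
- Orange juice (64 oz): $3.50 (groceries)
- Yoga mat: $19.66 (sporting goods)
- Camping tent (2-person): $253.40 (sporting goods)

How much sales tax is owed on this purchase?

$41.10

Board game $39.66: toys → 9.25% → $3.67
Bike helmet $67.69: sporting goods → 10% → $6.77
Orange juice (64 oz) $3.50: groceries → 5.25% → $0.18
Yoga mat $19.66: sporting goods → 10% → $1.97
Camping tent (2-person) $253.40: sporting goods → 10% + 1.25% surcharge = 11.25% → $28.51
Total tax = $3.67 + $6.77 + $0.18 + $1.97 + $28.51 = $41.10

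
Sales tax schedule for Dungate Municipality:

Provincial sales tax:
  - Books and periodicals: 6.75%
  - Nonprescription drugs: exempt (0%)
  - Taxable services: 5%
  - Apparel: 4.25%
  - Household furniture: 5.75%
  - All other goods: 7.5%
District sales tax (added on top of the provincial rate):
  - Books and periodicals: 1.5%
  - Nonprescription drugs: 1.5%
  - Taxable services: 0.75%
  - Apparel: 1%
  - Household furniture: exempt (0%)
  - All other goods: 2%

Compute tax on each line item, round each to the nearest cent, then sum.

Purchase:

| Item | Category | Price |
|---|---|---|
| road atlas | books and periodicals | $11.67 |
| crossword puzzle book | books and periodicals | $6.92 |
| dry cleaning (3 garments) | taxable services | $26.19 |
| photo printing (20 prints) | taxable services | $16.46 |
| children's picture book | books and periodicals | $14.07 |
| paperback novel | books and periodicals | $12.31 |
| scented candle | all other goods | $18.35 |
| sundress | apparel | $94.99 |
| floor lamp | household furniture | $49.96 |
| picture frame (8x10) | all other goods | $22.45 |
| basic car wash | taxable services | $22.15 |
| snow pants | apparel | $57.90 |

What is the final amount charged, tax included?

Road atlas $11.67: books and periodicals → 6.75% + 1.5% district = 8.25% → $0.96
Crossword puzzle book $6.92: books and periodicals → 6.75% + 1.5% district = 8.25% → $0.57
Dry cleaning (3 garments) $26.19: taxable services → 5% + 0.75% district = 5.75% → $1.51
Photo printing (20 prints) $16.46: taxable services → 5% + 0.75% district = 5.75% → $0.95
Children's picture book $14.07: books and periodicals → 6.75% + 1.5% district = 8.25% → $1.16
Paperback novel $12.31: books and periodicals → 6.75% + 1.5% district = 8.25% → $1.02
Scented candle $18.35: all other goods → 7.5% + 2% district = 9.5% → $1.74
Sundress $94.99: apparel → 4.25% + 1% district = 5.25% → $4.99
Floor lamp $49.96: household furniture → 5.75% + 0% district = 5.75% → $2.87
Picture frame (8x10) $22.45: all other goods → 7.5% + 2% district = 9.5% → $2.13
Basic car wash $22.15: taxable services → 5% + 0.75% district = 5.75% → $1.27
Snow pants $57.90: apparel → 4.25% + 1% district = 5.25% → $3.04
Subtotal = $353.42; tax = $22.21; total due = $375.63

$375.63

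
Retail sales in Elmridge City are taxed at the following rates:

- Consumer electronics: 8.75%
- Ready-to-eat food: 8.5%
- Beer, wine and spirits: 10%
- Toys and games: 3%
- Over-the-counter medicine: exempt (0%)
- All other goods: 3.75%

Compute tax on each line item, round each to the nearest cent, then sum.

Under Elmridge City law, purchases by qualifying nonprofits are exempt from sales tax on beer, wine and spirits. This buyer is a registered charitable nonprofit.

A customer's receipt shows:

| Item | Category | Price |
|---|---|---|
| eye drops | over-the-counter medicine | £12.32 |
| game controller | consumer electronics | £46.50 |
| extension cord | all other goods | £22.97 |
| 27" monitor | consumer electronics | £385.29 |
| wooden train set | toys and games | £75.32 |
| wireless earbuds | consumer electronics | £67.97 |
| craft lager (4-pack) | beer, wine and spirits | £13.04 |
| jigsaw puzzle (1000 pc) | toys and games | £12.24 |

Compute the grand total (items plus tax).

Eye drops £12.32: over-the-counter medicine → 0% → £0.00
Game controller £46.50: consumer electronics → 8.75% → £4.07
Extension cord £22.97: all other goods → 3.75% → £0.86
27" monitor £385.29: consumer electronics → 8.75% → £33.71
Wooden train set £75.32: toys and games → 3% → £2.26
Wireless earbuds £67.97: consumer electronics → 8.75% → £5.95
Craft lager (4-pack) £13.04: beer, wine and spirits, buyer-exempt → 0% → £0.00
Jigsaw puzzle (1000 pc) £12.24: toys and games → 3% → £0.37
Subtotal = £635.65; tax = £47.22; total due = £682.87

£682.87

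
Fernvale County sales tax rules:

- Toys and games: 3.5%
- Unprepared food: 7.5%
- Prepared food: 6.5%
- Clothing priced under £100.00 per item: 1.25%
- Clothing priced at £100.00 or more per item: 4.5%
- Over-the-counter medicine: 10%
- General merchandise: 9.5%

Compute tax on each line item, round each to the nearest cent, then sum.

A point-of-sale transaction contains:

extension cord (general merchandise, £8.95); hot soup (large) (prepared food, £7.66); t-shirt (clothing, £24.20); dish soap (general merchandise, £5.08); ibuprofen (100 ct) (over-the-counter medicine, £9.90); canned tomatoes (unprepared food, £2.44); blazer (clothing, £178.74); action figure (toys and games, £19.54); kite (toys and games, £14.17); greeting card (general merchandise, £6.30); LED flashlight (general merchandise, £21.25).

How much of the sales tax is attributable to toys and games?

Action figure £19.54: toys and games → 3.5% → £0.68
Kite £14.17: toys and games → 3.5% → £0.50
Tax on toys and games = £0.68 + £0.50 = £1.18

£1.18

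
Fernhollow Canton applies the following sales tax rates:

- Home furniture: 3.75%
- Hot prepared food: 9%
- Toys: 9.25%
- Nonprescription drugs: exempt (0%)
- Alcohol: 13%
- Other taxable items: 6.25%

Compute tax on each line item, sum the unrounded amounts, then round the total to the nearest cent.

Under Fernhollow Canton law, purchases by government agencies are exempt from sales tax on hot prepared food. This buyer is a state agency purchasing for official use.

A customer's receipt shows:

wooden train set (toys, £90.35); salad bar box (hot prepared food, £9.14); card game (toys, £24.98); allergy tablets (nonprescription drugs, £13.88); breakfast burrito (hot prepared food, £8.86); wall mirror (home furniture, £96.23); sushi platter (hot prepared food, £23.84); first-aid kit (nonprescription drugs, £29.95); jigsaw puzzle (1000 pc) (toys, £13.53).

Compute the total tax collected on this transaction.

£15.53

Wooden train set £90.35: toys → 9.25% → £8.357375
Salad bar box £9.14: hot prepared food, buyer-exempt → 0% → £0.00
Card game £24.98: toys → 9.25% → £2.31065
Allergy tablets £13.88: nonprescription drugs → 0% → £0.00
Breakfast burrito £8.86: hot prepared food, buyer-exempt → 0% → £0.00
Wall mirror £96.23: home furniture → 3.75% → £3.608625
Sushi platter £23.84: hot prepared food, buyer-exempt → 0% → £0.00
First-aid kit £29.95: nonprescription drugs → 0% → £0.00
Jigsaw puzzle (1000 pc) £13.53: toys → 9.25% → £1.251525
Unrounded tax sum = £15.528175 → £15.53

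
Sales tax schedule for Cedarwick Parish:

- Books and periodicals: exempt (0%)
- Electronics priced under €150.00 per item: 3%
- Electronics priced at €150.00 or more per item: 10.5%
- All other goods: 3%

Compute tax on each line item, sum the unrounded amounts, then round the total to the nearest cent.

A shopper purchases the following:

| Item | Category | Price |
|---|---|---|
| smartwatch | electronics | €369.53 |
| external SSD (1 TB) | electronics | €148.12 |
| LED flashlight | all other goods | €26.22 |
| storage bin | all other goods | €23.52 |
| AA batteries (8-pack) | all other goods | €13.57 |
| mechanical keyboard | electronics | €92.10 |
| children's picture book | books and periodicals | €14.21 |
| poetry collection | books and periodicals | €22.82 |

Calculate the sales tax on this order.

Smartwatch €369.53: electronics, €150.00 or more → 10.5% → €38.80065
External SSD (1 TB) €148.12: electronics, under €150.00 → 3% → €4.4436
LED flashlight €26.22: all other goods → 3% → €0.7866
Storage bin €23.52: all other goods → 3% → €0.7056
AA batteries (8-pack) €13.57: all other goods → 3% → €0.4071
Mechanical keyboard €92.10: electronics, under €150.00 → 3% → €2.763
Children's picture book €14.21: books and periodicals → 0% → €0.00
Poetry collection €22.82: books and periodicals → 0% → €0.00
Unrounded tax sum = €47.90655 → €47.91

€47.91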